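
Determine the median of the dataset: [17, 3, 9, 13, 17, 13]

13

Step 1: Sort the data in ascending order: [3, 9, 13, 13, 17, 17]
Step 2: The number of values is n = 6.
Step 3: Since n is even, the median is the average of positions 3 and 4:
  Median = (13 + 13) / 2 = 13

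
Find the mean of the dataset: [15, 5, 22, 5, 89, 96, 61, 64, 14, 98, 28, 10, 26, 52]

41.7857

Step 1: Sum all values: 15 + 5 + 22 + 5 + 89 + 96 + 61 + 64 + 14 + 98 + 28 + 10 + 26 + 52 = 585
Step 2: Count the number of values: n = 14
Step 3: Mean = sum / n = 585 / 14 = 41.7857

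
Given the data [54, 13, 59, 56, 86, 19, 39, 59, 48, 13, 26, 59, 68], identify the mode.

59

Step 1: Count the frequency of each value:
  13: appears 2 time(s)
  19: appears 1 time(s)
  26: appears 1 time(s)
  39: appears 1 time(s)
  48: appears 1 time(s)
  54: appears 1 time(s)
  56: appears 1 time(s)
  59: appears 3 time(s)
  68: appears 1 time(s)
  86: appears 1 time(s)
Step 2: The value 59 appears most frequently (3 times).
Step 3: Mode = 59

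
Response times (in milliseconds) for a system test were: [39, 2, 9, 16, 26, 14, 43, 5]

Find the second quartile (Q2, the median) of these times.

15

Step 1: Sort the data: [2, 5, 9, 14, 16, 26, 39, 43]
Step 2: n = 8
Step 3: Q2 is the median. Since n is even, it is the average of the values at positions 4 and 5:
  Q2 = (14 + 16) / 2 = 15
Step 4: Q2 = 15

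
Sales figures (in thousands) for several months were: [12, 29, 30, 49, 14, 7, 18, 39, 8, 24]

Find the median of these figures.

21

Step 1: Sort the data in ascending order: [7, 8, 12, 14, 18, 24, 29, 30, 39, 49]
Step 2: The number of values is n = 10.
Step 3: Since n is even, the median is the average of positions 5 and 6:
  Median = (18 + 24) / 2 = 21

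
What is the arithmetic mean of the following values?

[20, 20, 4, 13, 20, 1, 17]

13.5714

Step 1: Sum all values: 20 + 20 + 4 + 13 + 20 + 1 + 17 = 95
Step 2: Count the number of values: n = 7
Step 3: Mean = sum / n = 95 / 7 = 13.5714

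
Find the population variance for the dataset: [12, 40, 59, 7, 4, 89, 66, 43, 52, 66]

729.16

Step 1: Compute the mean: (12 + 40 + 59 + 7 + 4 + 89 + 66 + 43 + 52 + 66) / 10 = 43.8
Step 2: Compute squared deviations from the mean:
  (12 - 43.8)^2 = 1011.24
  (40 - 43.8)^2 = 14.44
  (59 - 43.8)^2 = 231.04
  (7 - 43.8)^2 = 1354.24
  (4 - 43.8)^2 = 1584.04
  (89 - 43.8)^2 = 2043.04
  (66 - 43.8)^2 = 492.84
  (43 - 43.8)^2 = 0.64
  (52 - 43.8)^2 = 67.24
  (66 - 43.8)^2 = 492.84
Step 3: Sum of squared deviations = 7291.6
Step 4: Population variance = 7291.6 / 10 = 729.16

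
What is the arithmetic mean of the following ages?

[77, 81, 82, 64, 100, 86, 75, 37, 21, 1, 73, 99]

66.3333

Step 1: Sum all values: 77 + 81 + 82 + 64 + 100 + 86 + 75 + 37 + 21 + 1 + 73 + 99 = 796
Step 2: Count the number of values: n = 12
Step 3: Mean = sum / n = 796 / 12 = 66.3333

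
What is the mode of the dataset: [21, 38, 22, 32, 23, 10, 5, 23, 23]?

23

Step 1: Count the frequency of each value:
  5: appears 1 time(s)
  10: appears 1 time(s)
  21: appears 1 time(s)
  22: appears 1 time(s)
  23: appears 3 time(s)
  32: appears 1 time(s)
  38: appears 1 time(s)
Step 2: The value 23 appears most frequently (3 times).
Step 3: Mode = 23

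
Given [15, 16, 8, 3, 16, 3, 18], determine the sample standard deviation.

6.4734

Step 1: Compute the mean: 11.2857
Step 2: Sum of squared deviations from the mean: 251.4286
Step 3: Sample variance = 251.4286 / 6 = 41.9048
Step 4: Standard deviation = sqrt(41.9048) = 6.4734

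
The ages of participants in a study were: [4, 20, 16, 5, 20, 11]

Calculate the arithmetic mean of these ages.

12.6667

Step 1: Sum all values: 4 + 20 + 16 + 5 + 20 + 11 = 76
Step 2: Count the number of values: n = 6
Step 3: Mean = sum / n = 76 / 6 = 12.6667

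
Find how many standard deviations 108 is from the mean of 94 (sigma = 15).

0.9333

Step 1: Recall the z-score formula: z = (x - mu) / sigma
Step 2: Substitute values: z = (108 - 94) / 15
Step 3: z = 14 / 15 = 0.9333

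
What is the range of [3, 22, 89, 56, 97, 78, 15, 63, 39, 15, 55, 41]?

94

Step 1: Identify the maximum value: max = 97
Step 2: Identify the minimum value: min = 3
Step 3: Range = max - min = 97 - 3 = 94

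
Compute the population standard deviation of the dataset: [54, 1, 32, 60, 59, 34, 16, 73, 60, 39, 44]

20.3758

Step 1: Compute the mean: 42.9091
Step 2: Sum of squared deviations from the mean: 4566.9091
Step 3: Population variance = 4566.9091 / 11 = 415.1736
Step 4: Standard deviation = sqrt(415.1736) = 20.3758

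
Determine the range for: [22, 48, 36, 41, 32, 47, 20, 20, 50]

30

Step 1: Identify the maximum value: max = 50
Step 2: Identify the minimum value: min = 20
Step 3: Range = max - min = 50 - 20 = 30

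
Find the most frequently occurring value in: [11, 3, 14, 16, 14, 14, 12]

14

Step 1: Count the frequency of each value:
  3: appears 1 time(s)
  11: appears 1 time(s)
  12: appears 1 time(s)
  14: appears 3 time(s)
  16: appears 1 time(s)
Step 2: The value 14 appears most frequently (3 times).
Step 3: Mode = 14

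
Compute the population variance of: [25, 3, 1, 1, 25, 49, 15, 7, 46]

307.2099

Step 1: Compute the mean: (25 + 3 + 1 + 1 + 25 + 49 + 15 + 7 + 46) / 9 = 19.1111
Step 2: Compute squared deviations from the mean:
  (25 - 19.1111)^2 = 34.679
  (3 - 19.1111)^2 = 259.5679
  (1 - 19.1111)^2 = 328.0123
  (1 - 19.1111)^2 = 328.0123
  (25 - 19.1111)^2 = 34.679
  (49 - 19.1111)^2 = 893.3457
  (15 - 19.1111)^2 = 16.9012
  (7 - 19.1111)^2 = 146.679
  (46 - 19.1111)^2 = 723.0123
Step 3: Sum of squared deviations = 2764.8889
Step 4: Population variance = 2764.8889 / 9 = 307.2099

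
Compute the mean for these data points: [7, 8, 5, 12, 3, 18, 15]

9.7143

Step 1: Sum all values: 7 + 8 + 5 + 12 + 3 + 18 + 15 = 68
Step 2: Count the number of values: n = 7
Step 3: Mean = sum / n = 68 / 7 = 9.7143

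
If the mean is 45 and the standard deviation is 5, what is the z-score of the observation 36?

-1.8

Step 1: Recall the z-score formula: z = (x - mu) / sigma
Step 2: Substitute values: z = (36 - 45) / 5
Step 3: z = -9 / 5 = -1.8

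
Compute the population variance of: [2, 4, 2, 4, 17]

32.16

Step 1: Compute the mean: (2 + 4 + 2 + 4 + 17) / 5 = 5.8
Step 2: Compute squared deviations from the mean:
  (2 - 5.8)^2 = 14.44
  (4 - 5.8)^2 = 3.24
  (2 - 5.8)^2 = 14.44
  (4 - 5.8)^2 = 3.24
  (17 - 5.8)^2 = 125.44
Step 3: Sum of squared deviations = 160.8
Step 4: Population variance = 160.8 / 5 = 32.16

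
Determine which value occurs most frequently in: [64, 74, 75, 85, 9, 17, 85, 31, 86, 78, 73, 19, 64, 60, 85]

85

Step 1: Count the frequency of each value:
  9: appears 1 time(s)
  17: appears 1 time(s)
  19: appears 1 time(s)
  31: appears 1 time(s)
  60: appears 1 time(s)
  64: appears 2 time(s)
  73: appears 1 time(s)
  74: appears 1 time(s)
  75: appears 1 time(s)
  78: appears 1 time(s)
  85: appears 3 time(s)
  86: appears 1 time(s)
Step 2: The value 85 appears most frequently (3 times).
Step 3: Mode = 85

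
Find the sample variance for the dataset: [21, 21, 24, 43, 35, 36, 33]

72.619

Step 1: Compute the mean: (21 + 21 + 24 + 43 + 35 + 36 + 33) / 7 = 30.4286
Step 2: Compute squared deviations from the mean:
  (21 - 30.4286)^2 = 88.898
  (21 - 30.4286)^2 = 88.898
  (24 - 30.4286)^2 = 41.3265
  (43 - 30.4286)^2 = 158.0408
  (35 - 30.4286)^2 = 20.898
  (36 - 30.4286)^2 = 31.0408
  (33 - 30.4286)^2 = 6.6122
Step 3: Sum of squared deviations = 435.7143
Step 4: Sample variance = 435.7143 / 6 = 72.619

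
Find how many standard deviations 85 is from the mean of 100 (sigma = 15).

-1

Step 1: Recall the z-score formula: z = (x - mu) / sigma
Step 2: Substitute values: z = (85 - 100) / 15
Step 3: z = -15 / 15 = -1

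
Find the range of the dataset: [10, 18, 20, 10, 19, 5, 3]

17

Step 1: Identify the maximum value: max = 20
Step 2: Identify the minimum value: min = 3
Step 3: Range = max - min = 20 - 3 = 17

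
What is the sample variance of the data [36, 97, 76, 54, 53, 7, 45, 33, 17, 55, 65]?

659.4909

Step 1: Compute the mean: (36 + 97 + 76 + 54 + 53 + 7 + 45 + 33 + 17 + 55 + 65) / 11 = 48.9091
Step 2: Compute squared deviations from the mean:
  (36 - 48.9091)^2 = 166.6446
  (97 - 48.9091)^2 = 2312.7355
  (76 - 48.9091)^2 = 733.9174
  (54 - 48.9091)^2 = 25.9174
  (53 - 48.9091)^2 = 16.7355
  (7 - 48.9091)^2 = 1756.3719
  (45 - 48.9091)^2 = 15.281
  (33 - 48.9091)^2 = 253.0992
  (17 - 48.9091)^2 = 1018.1901
  (55 - 48.9091)^2 = 37.0992
  (65 - 48.9091)^2 = 258.9174
Step 3: Sum of squared deviations = 6594.9091
Step 4: Sample variance = 6594.9091 / 10 = 659.4909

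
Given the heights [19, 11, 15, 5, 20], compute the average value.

14

Step 1: Sum all values: 19 + 11 + 15 + 5 + 20 = 70
Step 2: Count the number of values: n = 5
Step 3: Mean = sum / n = 70 / 5 = 14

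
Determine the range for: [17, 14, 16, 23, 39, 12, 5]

34

Step 1: Identify the maximum value: max = 39
Step 2: Identify the minimum value: min = 5
Step 3: Range = max - min = 39 - 5 = 34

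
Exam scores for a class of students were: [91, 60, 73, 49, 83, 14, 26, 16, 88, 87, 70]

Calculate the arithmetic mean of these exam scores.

59.7273

Step 1: Sum all values: 91 + 60 + 73 + 49 + 83 + 14 + 26 + 16 + 88 + 87 + 70 = 657
Step 2: Count the number of values: n = 11
Step 3: Mean = sum / n = 657 / 11 = 59.7273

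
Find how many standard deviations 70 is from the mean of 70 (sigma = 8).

0

Step 1: Recall the z-score formula: z = (x - mu) / sigma
Step 2: Substitute values: z = (70 - 70) / 8
Step 3: z = 0 / 8 = 0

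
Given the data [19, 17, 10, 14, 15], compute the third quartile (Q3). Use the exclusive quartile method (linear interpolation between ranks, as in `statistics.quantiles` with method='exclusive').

18

Step 1: Sort the data: [10, 14, 15, 17, 19]
Step 2: n = 5
Step 3: Using the exclusive quartile method:
  Q1 = 12
  Q2 (median) = 15
  Q3 = 18
  IQR = Q3 - Q1 = 18 - 12 = 6
Step 4: Q3 = 18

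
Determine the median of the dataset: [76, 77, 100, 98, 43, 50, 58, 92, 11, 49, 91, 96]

76.5

Step 1: Sort the data in ascending order: [11, 43, 49, 50, 58, 76, 77, 91, 92, 96, 98, 100]
Step 2: The number of values is n = 12.
Step 3: Since n is even, the median is the average of positions 6 and 7:
  Median = (76 + 77) / 2 = 76.5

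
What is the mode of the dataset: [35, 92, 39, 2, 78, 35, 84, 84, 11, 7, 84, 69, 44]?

84

Step 1: Count the frequency of each value:
  2: appears 1 time(s)
  7: appears 1 time(s)
  11: appears 1 time(s)
  35: appears 2 time(s)
  39: appears 1 time(s)
  44: appears 1 time(s)
  69: appears 1 time(s)
  78: appears 1 time(s)
  84: appears 3 time(s)
  92: appears 1 time(s)
Step 2: The value 84 appears most frequently (3 times).
Step 3: Mode = 84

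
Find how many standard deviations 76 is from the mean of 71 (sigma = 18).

0.2778

Step 1: Recall the z-score formula: z = (x - mu) / sigma
Step 2: Substitute values: z = (76 - 71) / 18
Step 3: z = 5 / 18 = 0.2778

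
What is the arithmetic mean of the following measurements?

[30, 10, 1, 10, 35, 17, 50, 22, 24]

22.1111

Step 1: Sum all values: 30 + 10 + 1 + 10 + 35 + 17 + 50 + 22 + 24 = 199
Step 2: Count the number of values: n = 9
Step 3: Mean = sum / n = 199 / 9 = 22.1111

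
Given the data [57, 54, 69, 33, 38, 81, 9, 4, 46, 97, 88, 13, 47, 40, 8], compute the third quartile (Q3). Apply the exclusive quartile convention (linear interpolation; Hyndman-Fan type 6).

69

Step 1: Sort the data: [4, 8, 9, 13, 33, 38, 40, 46, 47, 54, 57, 69, 81, 88, 97]
Step 2: n = 15
Step 3: Using the exclusive quartile method:
  Q1 = 13
  Q2 (median) = 46
  Q3 = 69
  IQR = Q3 - Q1 = 69 - 13 = 56
Step 4: Q3 = 69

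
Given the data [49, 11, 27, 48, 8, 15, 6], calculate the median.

15

Step 1: Sort the data in ascending order: [6, 8, 11, 15, 27, 48, 49]
Step 2: The number of values is n = 7.
Step 3: Since n is odd, the median is the middle value at position 4: 15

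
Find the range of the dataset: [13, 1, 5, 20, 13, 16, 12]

19

Step 1: Identify the maximum value: max = 20
Step 2: Identify the minimum value: min = 1
Step 3: Range = max - min = 20 - 1 = 19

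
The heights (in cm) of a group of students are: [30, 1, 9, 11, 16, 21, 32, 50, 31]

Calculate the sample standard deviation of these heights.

14.9833

Step 1: Compute the mean: 22.3333
Step 2: Sum of squared deviations from the mean: 1796
Step 3: Sample variance = 1796 / 8 = 224.5
Step 4: Standard deviation = sqrt(224.5) = 14.9833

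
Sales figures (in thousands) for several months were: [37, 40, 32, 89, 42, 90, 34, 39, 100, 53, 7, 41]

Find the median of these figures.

40.5

Step 1: Sort the data in ascending order: [7, 32, 34, 37, 39, 40, 41, 42, 53, 89, 90, 100]
Step 2: The number of values is n = 12.
Step 3: Since n is even, the median is the average of positions 6 and 7:
  Median = (40 + 41) / 2 = 40.5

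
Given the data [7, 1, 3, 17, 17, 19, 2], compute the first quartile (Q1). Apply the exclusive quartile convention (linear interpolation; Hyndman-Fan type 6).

2

Step 1: Sort the data: [1, 2, 3, 7, 17, 17, 19]
Step 2: n = 7
Step 3: Using the exclusive quartile method:
  Q1 = 2
  Q2 (median) = 7
  Q3 = 17
  IQR = Q3 - Q1 = 17 - 2 = 15
Step 4: Q1 = 2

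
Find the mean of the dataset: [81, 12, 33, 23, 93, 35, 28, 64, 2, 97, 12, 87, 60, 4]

45.0714

Step 1: Sum all values: 81 + 12 + 33 + 23 + 93 + 35 + 28 + 64 + 2 + 97 + 12 + 87 + 60 + 4 = 631
Step 2: Count the number of values: n = 14
Step 3: Mean = sum / n = 631 / 14 = 45.0714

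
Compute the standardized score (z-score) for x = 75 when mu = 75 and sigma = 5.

0

Step 1: Recall the z-score formula: z = (x - mu) / sigma
Step 2: Substitute values: z = (75 - 75) / 5
Step 3: z = 0 / 5 = 0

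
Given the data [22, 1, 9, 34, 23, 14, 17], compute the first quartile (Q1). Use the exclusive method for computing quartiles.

9

Step 1: Sort the data: [1, 9, 14, 17, 22, 23, 34]
Step 2: n = 7
Step 3: Using the exclusive quartile method:
  Q1 = 9
  Q2 (median) = 17
  Q3 = 23
  IQR = Q3 - Q1 = 23 - 9 = 14
Step 4: Q1 = 9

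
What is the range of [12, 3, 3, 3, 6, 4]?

9

Step 1: Identify the maximum value: max = 12
Step 2: Identify the minimum value: min = 3
Step 3: Range = max - min = 12 - 3 = 9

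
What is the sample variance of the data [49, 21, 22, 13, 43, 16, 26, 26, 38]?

153.4444

Step 1: Compute the mean: (49 + 21 + 22 + 13 + 43 + 16 + 26 + 26 + 38) / 9 = 28.2222
Step 2: Compute squared deviations from the mean:
  (49 - 28.2222)^2 = 431.716
  (21 - 28.2222)^2 = 52.1605
  (22 - 28.2222)^2 = 38.716
  (13 - 28.2222)^2 = 231.716
  (43 - 28.2222)^2 = 218.3827
  (16 - 28.2222)^2 = 149.3827
  (26 - 28.2222)^2 = 4.9383
  (26 - 28.2222)^2 = 4.9383
  (38 - 28.2222)^2 = 95.6049
Step 3: Sum of squared deviations = 1227.5556
Step 4: Sample variance = 1227.5556 / 8 = 153.4444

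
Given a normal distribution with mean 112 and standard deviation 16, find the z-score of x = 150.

2.375

Step 1: Recall the z-score formula: z = (x - mu) / sigma
Step 2: Substitute values: z = (150 - 112) / 16
Step 3: z = 38 / 16 = 2.375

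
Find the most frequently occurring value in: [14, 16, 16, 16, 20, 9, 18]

16

Step 1: Count the frequency of each value:
  9: appears 1 time(s)
  14: appears 1 time(s)
  16: appears 3 time(s)
  18: appears 1 time(s)
  20: appears 1 time(s)
Step 2: The value 16 appears most frequently (3 times).
Step 3: Mode = 16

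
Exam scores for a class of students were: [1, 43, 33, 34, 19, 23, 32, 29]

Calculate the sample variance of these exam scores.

160.7857

Step 1: Compute the mean: (1 + 43 + 33 + 34 + 19 + 23 + 32 + 29) / 8 = 26.75
Step 2: Compute squared deviations from the mean:
  (1 - 26.75)^2 = 663.0625
  (43 - 26.75)^2 = 264.0625
  (33 - 26.75)^2 = 39.0625
  (34 - 26.75)^2 = 52.5625
  (19 - 26.75)^2 = 60.0625
  (23 - 26.75)^2 = 14.0625
  (32 - 26.75)^2 = 27.5625
  (29 - 26.75)^2 = 5.0625
Step 3: Sum of squared deviations = 1125.5
Step 4: Sample variance = 1125.5 / 7 = 160.7857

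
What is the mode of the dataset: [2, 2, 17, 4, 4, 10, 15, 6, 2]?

2

Step 1: Count the frequency of each value:
  2: appears 3 time(s)
  4: appears 2 time(s)
  6: appears 1 time(s)
  10: appears 1 time(s)
  15: appears 1 time(s)
  17: appears 1 time(s)
Step 2: The value 2 appears most frequently (3 times).
Step 3: Mode = 2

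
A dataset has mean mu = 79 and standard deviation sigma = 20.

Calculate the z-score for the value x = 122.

2.15

Step 1: Recall the z-score formula: z = (x - mu) / sigma
Step 2: Substitute values: z = (122 - 79) / 20
Step 3: z = 43 / 20 = 2.15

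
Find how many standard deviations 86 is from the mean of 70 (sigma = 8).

2

Step 1: Recall the z-score formula: z = (x - mu) / sigma
Step 2: Substitute values: z = (86 - 70) / 8
Step 3: z = 16 / 8 = 2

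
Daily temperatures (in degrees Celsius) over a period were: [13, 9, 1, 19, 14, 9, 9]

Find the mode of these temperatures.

9

Step 1: Count the frequency of each value:
  1: appears 1 time(s)
  9: appears 3 time(s)
  13: appears 1 time(s)
  14: appears 1 time(s)
  19: appears 1 time(s)
Step 2: The value 9 appears most frequently (3 times).
Step 3: Mode = 9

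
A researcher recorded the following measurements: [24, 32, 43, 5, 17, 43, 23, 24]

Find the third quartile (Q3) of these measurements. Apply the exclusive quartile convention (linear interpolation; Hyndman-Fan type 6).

40.25

Step 1: Sort the data: [5, 17, 23, 24, 24, 32, 43, 43]
Step 2: n = 8
Step 3: Using the exclusive quartile method:
  Q1 = 18.5
  Q2 (median) = 24
  Q3 = 40.25
  IQR = Q3 - Q1 = 40.25 - 18.5 = 21.75
Step 4: Q3 = 40.25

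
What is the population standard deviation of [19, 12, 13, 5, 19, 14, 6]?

5.1508

Step 1: Compute the mean: 12.5714
Step 2: Sum of squared deviations from the mean: 185.7143
Step 3: Population variance = 185.7143 / 7 = 26.5306
Step 4: Standard deviation = sqrt(26.5306) = 5.1508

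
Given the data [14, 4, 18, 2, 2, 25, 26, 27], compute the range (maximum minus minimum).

25

Step 1: Identify the maximum value: max = 27
Step 2: Identify the minimum value: min = 2
Step 3: Range = max - min = 27 - 2 = 25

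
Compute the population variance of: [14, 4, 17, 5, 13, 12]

22.4722

Step 1: Compute the mean: (14 + 4 + 17 + 5 + 13 + 12) / 6 = 10.8333
Step 2: Compute squared deviations from the mean:
  (14 - 10.8333)^2 = 10.0278
  (4 - 10.8333)^2 = 46.6944
  (17 - 10.8333)^2 = 38.0278
  (5 - 10.8333)^2 = 34.0278
  (13 - 10.8333)^2 = 4.6944
  (12 - 10.8333)^2 = 1.3611
Step 3: Sum of squared deviations = 134.8333
Step 4: Population variance = 134.8333 / 6 = 22.4722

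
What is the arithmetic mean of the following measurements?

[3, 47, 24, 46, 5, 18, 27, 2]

21.5

Step 1: Sum all values: 3 + 47 + 24 + 46 + 5 + 18 + 27 + 2 = 172
Step 2: Count the number of values: n = 8
Step 3: Mean = sum / n = 172 / 8 = 21.5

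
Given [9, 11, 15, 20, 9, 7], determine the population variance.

19.4722

Step 1: Compute the mean: (9 + 11 + 15 + 20 + 9 + 7) / 6 = 11.8333
Step 2: Compute squared deviations from the mean:
  (9 - 11.8333)^2 = 8.0278
  (11 - 11.8333)^2 = 0.6944
  (15 - 11.8333)^2 = 10.0278
  (20 - 11.8333)^2 = 66.6944
  (9 - 11.8333)^2 = 8.0278
  (7 - 11.8333)^2 = 23.3611
Step 3: Sum of squared deviations = 116.8333
Step 4: Population variance = 116.8333 / 6 = 19.4722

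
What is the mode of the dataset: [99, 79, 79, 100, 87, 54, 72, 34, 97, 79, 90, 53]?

79

Step 1: Count the frequency of each value:
  34: appears 1 time(s)
  53: appears 1 time(s)
  54: appears 1 time(s)
  72: appears 1 time(s)
  79: appears 3 time(s)
  87: appears 1 time(s)
  90: appears 1 time(s)
  97: appears 1 time(s)
  99: appears 1 time(s)
  100: appears 1 time(s)
Step 2: The value 79 appears most frequently (3 times).
Step 3: Mode = 79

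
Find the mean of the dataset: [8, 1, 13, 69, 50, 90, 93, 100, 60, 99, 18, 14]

51.25

Step 1: Sum all values: 8 + 1 + 13 + 69 + 50 + 90 + 93 + 100 + 60 + 99 + 18 + 14 = 615
Step 2: Count the number of values: n = 12
Step 3: Mean = sum / n = 615 / 12 = 51.25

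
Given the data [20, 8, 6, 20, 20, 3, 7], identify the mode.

20

Step 1: Count the frequency of each value:
  3: appears 1 time(s)
  6: appears 1 time(s)
  7: appears 1 time(s)
  8: appears 1 time(s)
  20: appears 3 time(s)
Step 2: The value 20 appears most frequently (3 times).
Step 3: Mode = 20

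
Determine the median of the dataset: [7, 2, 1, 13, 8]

7

Step 1: Sort the data in ascending order: [1, 2, 7, 8, 13]
Step 2: The number of values is n = 5.
Step 3: Since n is odd, the median is the middle value at position 3: 7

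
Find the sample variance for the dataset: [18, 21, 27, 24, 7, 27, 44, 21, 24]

95

Step 1: Compute the mean: (18 + 21 + 27 + 24 + 7 + 27 + 44 + 21 + 24) / 9 = 23.6667
Step 2: Compute squared deviations from the mean:
  (18 - 23.6667)^2 = 32.1111
  (21 - 23.6667)^2 = 7.1111
  (27 - 23.6667)^2 = 11.1111
  (24 - 23.6667)^2 = 0.1111
  (7 - 23.6667)^2 = 277.7778
  (27 - 23.6667)^2 = 11.1111
  (44 - 23.6667)^2 = 413.4444
  (21 - 23.6667)^2 = 7.1111
  (24 - 23.6667)^2 = 0.1111
Step 3: Sum of squared deviations = 760
Step 4: Sample variance = 760 / 8 = 95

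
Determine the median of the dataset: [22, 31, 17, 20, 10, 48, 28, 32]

25

Step 1: Sort the data in ascending order: [10, 17, 20, 22, 28, 31, 32, 48]
Step 2: The number of values is n = 8.
Step 3: Since n is even, the median is the average of positions 4 and 5:
  Median = (22 + 28) / 2 = 25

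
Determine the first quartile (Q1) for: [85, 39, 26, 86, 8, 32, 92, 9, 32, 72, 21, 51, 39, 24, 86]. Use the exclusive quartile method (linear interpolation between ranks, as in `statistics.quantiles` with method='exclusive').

24

Step 1: Sort the data: [8, 9, 21, 24, 26, 32, 32, 39, 39, 51, 72, 85, 86, 86, 92]
Step 2: n = 15
Step 3: Using the exclusive quartile method:
  Q1 = 24
  Q2 (median) = 39
  Q3 = 85
  IQR = Q3 - Q1 = 85 - 24 = 61
Step 4: Q1 = 24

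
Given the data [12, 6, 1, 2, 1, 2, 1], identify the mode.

1

Step 1: Count the frequency of each value:
  1: appears 3 time(s)
  2: appears 2 time(s)
  6: appears 1 time(s)
  12: appears 1 time(s)
Step 2: The value 1 appears most frequently (3 times).
Step 3: Mode = 1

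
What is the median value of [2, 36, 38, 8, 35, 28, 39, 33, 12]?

33

Step 1: Sort the data in ascending order: [2, 8, 12, 28, 33, 35, 36, 38, 39]
Step 2: The number of values is n = 9.
Step 3: Since n is odd, the median is the middle value at position 5: 33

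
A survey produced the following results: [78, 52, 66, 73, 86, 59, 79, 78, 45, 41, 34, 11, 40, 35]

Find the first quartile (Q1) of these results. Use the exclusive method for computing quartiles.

38.75

Step 1: Sort the data: [11, 34, 35, 40, 41, 45, 52, 59, 66, 73, 78, 78, 79, 86]
Step 2: n = 14
Step 3: Using the exclusive quartile method:
  Q1 = 38.75
  Q2 (median) = 55.5
  Q3 = 78
  IQR = Q3 - Q1 = 78 - 38.75 = 39.25
Step 4: Q1 = 38.75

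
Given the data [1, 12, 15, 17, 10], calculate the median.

12

Step 1: Sort the data in ascending order: [1, 10, 12, 15, 17]
Step 2: The number of values is n = 5.
Step 3: Since n is odd, the median is the middle value at position 3: 12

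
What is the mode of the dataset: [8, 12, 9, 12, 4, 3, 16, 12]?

12

Step 1: Count the frequency of each value:
  3: appears 1 time(s)
  4: appears 1 time(s)
  8: appears 1 time(s)
  9: appears 1 time(s)
  12: appears 3 time(s)
  16: appears 1 time(s)
Step 2: The value 12 appears most frequently (3 times).
Step 3: Mode = 12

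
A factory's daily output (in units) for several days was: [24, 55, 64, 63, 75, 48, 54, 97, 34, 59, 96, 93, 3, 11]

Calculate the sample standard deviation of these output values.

29.7934

Step 1: Compute the mean: 55.4286
Step 2: Sum of squared deviations from the mean: 11539.4286
Step 3: Sample variance = 11539.4286 / 13 = 887.6484
Step 4: Standard deviation = sqrt(887.6484) = 29.7934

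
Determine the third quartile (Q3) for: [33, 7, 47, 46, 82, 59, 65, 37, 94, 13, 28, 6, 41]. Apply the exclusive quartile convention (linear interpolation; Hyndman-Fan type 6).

62

Step 1: Sort the data: [6, 7, 13, 28, 33, 37, 41, 46, 47, 59, 65, 82, 94]
Step 2: n = 13
Step 3: Using the exclusive quartile method:
  Q1 = 20.5
  Q2 (median) = 41
  Q3 = 62
  IQR = Q3 - Q1 = 62 - 20.5 = 41.5
Step 4: Q3 = 62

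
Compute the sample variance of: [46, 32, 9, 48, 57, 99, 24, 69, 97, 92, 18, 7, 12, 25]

1086.5549

Step 1: Compute the mean: (46 + 32 + 9 + 48 + 57 + 99 + 24 + 69 + 97 + 92 + 18 + 7 + 12 + 25) / 14 = 45.3571
Step 2: Compute squared deviations from the mean:
  (46 - 45.3571)^2 = 0.4133
  (32 - 45.3571)^2 = 178.4133
  (9 - 45.3571)^2 = 1321.8418
  (48 - 45.3571)^2 = 6.9847
  (57 - 45.3571)^2 = 135.5561
  (99 - 45.3571)^2 = 2877.5561
  (24 - 45.3571)^2 = 456.1276
  (69 - 45.3571)^2 = 558.9847
  (97 - 45.3571)^2 = 2666.9847
  (92 - 45.3571)^2 = 2175.5561
  (18 - 45.3571)^2 = 748.4133
  (7 - 45.3571)^2 = 1471.2704
  (12 - 45.3571)^2 = 1112.699
  (25 - 45.3571)^2 = 414.4133
Step 3: Sum of squared deviations = 14125.2143
Step 4: Sample variance = 14125.2143 / 13 = 1086.5549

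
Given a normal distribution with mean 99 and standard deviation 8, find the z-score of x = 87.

-1.5

Step 1: Recall the z-score formula: z = (x - mu) / sigma
Step 2: Substitute values: z = (87 - 99) / 8
Step 3: z = -12 / 8 = -1.5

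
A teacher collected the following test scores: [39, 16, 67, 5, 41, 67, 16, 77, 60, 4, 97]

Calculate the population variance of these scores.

902.9752

Step 1: Compute the mean: (39 + 16 + 67 + 5 + 41 + 67 + 16 + 77 + 60 + 4 + 97) / 11 = 44.4545
Step 2: Compute squared deviations from the mean:
  (39 - 44.4545)^2 = 29.7521
  (16 - 44.4545)^2 = 809.6612
  (67 - 44.4545)^2 = 508.2975
  (5 - 44.4545)^2 = 1556.6612
  (41 - 44.4545)^2 = 11.9339
  (67 - 44.4545)^2 = 508.2975
  (16 - 44.4545)^2 = 809.6612
  (77 - 44.4545)^2 = 1059.2066
  (60 - 44.4545)^2 = 241.6612
  (4 - 44.4545)^2 = 1636.5702
  (97 - 44.4545)^2 = 2761.0248
Step 3: Sum of squared deviations = 9932.7273
Step 4: Population variance = 9932.7273 / 11 = 902.9752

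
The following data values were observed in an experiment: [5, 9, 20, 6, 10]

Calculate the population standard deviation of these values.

5.3292

Step 1: Compute the mean: 10
Step 2: Sum of squared deviations from the mean: 142
Step 3: Population variance = 142 / 5 = 28.4
Step 4: Standard deviation = sqrt(28.4) = 5.3292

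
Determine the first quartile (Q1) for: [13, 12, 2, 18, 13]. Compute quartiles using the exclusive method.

7

Step 1: Sort the data: [2, 12, 13, 13, 18]
Step 2: n = 5
Step 3: Using the exclusive quartile method:
  Q1 = 7
  Q2 (median) = 13
  Q3 = 15.5
  IQR = Q3 - Q1 = 15.5 - 7 = 8.5
Step 4: Q1 = 7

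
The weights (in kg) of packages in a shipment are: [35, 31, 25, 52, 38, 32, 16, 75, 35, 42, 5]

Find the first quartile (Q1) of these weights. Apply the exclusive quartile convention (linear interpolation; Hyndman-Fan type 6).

25

Step 1: Sort the data: [5, 16, 25, 31, 32, 35, 35, 38, 42, 52, 75]
Step 2: n = 11
Step 3: Using the exclusive quartile method:
  Q1 = 25
  Q2 (median) = 35
  Q3 = 42
  IQR = Q3 - Q1 = 42 - 25 = 17
Step 4: Q1 = 25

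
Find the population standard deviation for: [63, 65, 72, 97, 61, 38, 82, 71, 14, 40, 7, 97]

27.8641

Step 1: Compute the mean: 58.9167
Step 2: Sum of squared deviations from the mean: 9316.9167
Step 3: Population variance = 9316.9167 / 12 = 776.4097
Step 4: Standard deviation = sqrt(776.4097) = 27.8641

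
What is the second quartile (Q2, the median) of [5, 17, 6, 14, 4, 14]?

10

Step 1: Sort the data: [4, 5, 6, 14, 14, 17]
Step 2: n = 6
Step 3: Q2 is the median. Since n is even, it is the average of the values at positions 3 and 4:
  Q2 = (6 + 14) / 2 = 10
Step 4: Q2 = 10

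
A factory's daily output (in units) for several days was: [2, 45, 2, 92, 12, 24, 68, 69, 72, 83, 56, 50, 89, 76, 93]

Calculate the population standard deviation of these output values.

30.9814

Step 1: Compute the mean: 55.5333
Step 2: Sum of squared deviations from the mean: 14397.7333
Step 3: Population variance = 14397.7333 / 15 = 959.8489
Step 4: Standard deviation = sqrt(959.8489) = 30.9814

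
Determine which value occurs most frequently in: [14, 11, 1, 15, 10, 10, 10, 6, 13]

10

Step 1: Count the frequency of each value:
  1: appears 1 time(s)
  6: appears 1 time(s)
  10: appears 3 time(s)
  11: appears 1 time(s)
  13: appears 1 time(s)
  14: appears 1 time(s)
  15: appears 1 time(s)
Step 2: The value 10 appears most frequently (3 times).
Step 3: Mode = 10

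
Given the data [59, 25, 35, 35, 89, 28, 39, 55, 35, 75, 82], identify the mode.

35

Step 1: Count the frequency of each value:
  25: appears 1 time(s)
  28: appears 1 time(s)
  35: appears 3 time(s)
  39: appears 1 time(s)
  55: appears 1 time(s)
  59: appears 1 time(s)
  75: appears 1 time(s)
  82: appears 1 time(s)
  89: appears 1 time(s)
Step 2: The value 35 appears most frequently (3 times).
Step 3: Mode = 35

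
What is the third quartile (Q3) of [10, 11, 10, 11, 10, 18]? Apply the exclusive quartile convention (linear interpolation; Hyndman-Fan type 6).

12.75

Step 1: Sort the data: [10, 10, 10, 11, 11, 18]
Step 2: n = 6
Step 3: Using the exclusive quartile method:
  Q1 = 10
  Q2 (median) = 10.5
  Q3 = 12.75
  IQR = Q3 - Q1 = 12.75 - 10 = 2.75
Step 4: Q3 = 12.75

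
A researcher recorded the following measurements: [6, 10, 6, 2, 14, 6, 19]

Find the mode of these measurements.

6

Step 1: Count the frequency of each value:
  2: appears 1 time(s)
  6: appears 3 time(s)
  10: appears 1 time(s)
  14: appears 1 time(s)
  19: appears 1 time(s)
Step 2: The value 6 appears most frequently (3 times).
Step 3: Mode = 6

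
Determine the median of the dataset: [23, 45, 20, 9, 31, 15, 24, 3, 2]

20

Step 1: Sort the data in ascending order: [2, 3, 9, 15, 20, 23, 24, 31, 45]
Step 2: The number of values is n = 9.
Step 3: Since n is odd, the median is the middle value at position 5: 20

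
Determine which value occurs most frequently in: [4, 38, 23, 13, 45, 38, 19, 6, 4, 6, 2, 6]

6

Step 1: Count the frequency of each value:
  2: appears 1 time(s)
  4: appears 2 time(s)
  6: appears 3 time(s)
  13: appears 1 time(s)
  19: appears 1 time(s)
  23: appears 1 time(s)
  38: appears 2 time(s)
  45: appears 1 time(s)
Step 2: The value 6 appears most frequently (3 times).
Step 3: Mode = 6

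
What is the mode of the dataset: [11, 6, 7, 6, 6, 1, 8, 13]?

6

Step 1: Count the frequency of each value:
  1: appears 1 time(s)
  6: appears 3 time(s)
  7: appears 1 time(s)
  8: appears 1 time(s)
  11: appears 1 time(s)
  13: appears 1 time(s)
Step 2: The value 6 appears most frequently (3 times).
Step 3: Mode = 6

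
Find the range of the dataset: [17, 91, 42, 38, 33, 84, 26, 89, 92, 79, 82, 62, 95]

78

Step 1: Identify the maximum value: max = 95
Step 2: Identify the minimum value: min = 17
Step 3: Range = max - min = 95 - 17 = 78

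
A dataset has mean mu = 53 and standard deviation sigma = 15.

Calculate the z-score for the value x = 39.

-0.9333

Step 1: Recall the z-score formula: z = (x - mu) / sigma
Step 2: Substitute values: z = (39 - 53) / 15
Step 3: z = -14 / 15 = -0.9333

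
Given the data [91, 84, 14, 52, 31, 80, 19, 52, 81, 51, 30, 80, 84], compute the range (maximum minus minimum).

77

Step 1: Identify the maximum value: max = 91
Step 2: Identify the minimum value: min = 14
Step 3: Range = max - min = 91 - 14 = 77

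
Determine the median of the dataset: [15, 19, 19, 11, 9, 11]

13

Step 1: Sort the data in ascending order: [9, 11, 11, 15, 19, 19]
Step 2: The number of values is n = 6.
Step 3: Since n is even, the median is the average of positions 3 and 4:
  Median = (11 + 15) / 2 = 13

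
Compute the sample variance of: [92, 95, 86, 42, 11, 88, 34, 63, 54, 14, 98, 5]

1238.1515

Step 1: Compute the mean: (92 + 95 + 86 + 42 + 11 + 88 + 34 + 63 + 54 + 14 + 98 + 5) / 12 = 56.8333
Step 2: Compute squared deviations from the mean:
  (92 - 56.8333)^2 = 1236.6944
  (95 - 56.8333)^2 = 1456.6944
  (86 - 56.8333)^2 = 850.6944
  (42 - 56.8333)^2 = 220.0278
  (11 - 56.8333)^2 = 2100.6944
  (88 - 56.8333)^2 = 971.3611
  (34 - 56.8333)^2 = 521.3611
  (63 - 56.8333)^2 = 38.0278
  (54 - 56.8333)^2 = 8.0278
  (14 - 56.8333)^2 = 1834.6944
  (98 - 56.8333)^2 = 1694.6944
  (5 - 56.8333)^2 = 2686.6944
Step 3: Sum of squared deviations = 13619.6667
Step 4: Sample variance = 13619.6667 / 11 = 1238.1515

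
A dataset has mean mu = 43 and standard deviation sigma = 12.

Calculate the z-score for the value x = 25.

-1.5

Step 1: Recall the z-score formula: z = (x - mu) / sigma
Step 2: Substitute values: z = (25 - 43) / 12
Step 3: z = -18 / 12 = -1.5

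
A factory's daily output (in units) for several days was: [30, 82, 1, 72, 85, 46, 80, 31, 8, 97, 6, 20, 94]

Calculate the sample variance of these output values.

1296.3077

Step 1: Compute the mean: (30 + 82 + 1 + 72 + 85 + 46 + 80 + 31 + 8 + 97 + 6 + 20 + 94) / 13 = 50.1538
Step 2: Compute squared deviations from the mean:
  (30 - 50.1538)^2 = 406.1775
  (82 - 50.1538)^2 = 1014.1775
  (1 - 50.1538)^2 = 2416.1006
  (72 - 50.1538)^2 = 477.2544
  (85 - 50.1538)^2 = 1214.2544
  (46 - 50.1538)^2 = 17.2544
  (80 - 50.1538)^2 = 890.7929
  (31 - 50.1538)^2 = 366.8698
  (8 - 50.1538)^2 = 1776.9467
  (97 - 50.1538)^2 = 2194.5621
  (6 - 50.1538)^2 = 1949.5621
  (20 - 50.1538)^2 = 909.2544
  (94 - 50.1538)^2 = 1922.4852
Step 3: Sum of squared deviations = 15555.6923
Step 4: Sample variance = 15555.6923 / 12 = 1296.3077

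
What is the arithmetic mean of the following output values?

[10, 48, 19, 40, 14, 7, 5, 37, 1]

20.1111

Step 1: Sum all values: 10 + 48 + 19 + 40 + 14 + 7 + 5 + 37 + 1 = 181
Step 2: Count the number of values: n = 9
Step 3: Mean = sum / n = 181 / 9 = 20.1111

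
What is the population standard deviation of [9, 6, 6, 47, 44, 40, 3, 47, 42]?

19.0464

Step 1: Compute the mean: 27.1111
Step 2: Sum of squared deviations from the mean: 3264.8889
Step 3: Population variance = 3264.8889 / 9 = 362.7654
Step 4: Standard deviation = sqrt(362.7654) = 19.0464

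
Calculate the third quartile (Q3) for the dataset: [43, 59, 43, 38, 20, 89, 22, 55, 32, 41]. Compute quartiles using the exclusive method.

56

Step 1: Sort the data: [20, 22, 32, 38, 41, 43, 43, 55, 59, 89]
Step 2: n = 10
Step 3: Using the exclusive quartile method:
  Q1 = 29.5
  Q2 (median) = 42
  Q3 = 56
  IQR = Q3 - Q1 = 56 - 29.5 = 26.5
Step 4: Q3 = 56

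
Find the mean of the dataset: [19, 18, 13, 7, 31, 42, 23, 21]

21.75

Step 1: Sum all values: 19 + 18 + 13 + 7 + 31 + 42 + 23 + 21 = 174
Step 2: Count the number of values: n = 8
Step 3: Mean = sum / n = 174 / 8 = 21.75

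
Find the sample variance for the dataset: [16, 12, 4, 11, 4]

27.8

Step 1: Compute the mean: (16 + 12 + 4 + 11 + 4) / 5 = 9.4
Step 2: Compute squared deviations from the mean:
  (16 - 9.4)^2 = 43.56
  (12 - 9.4)^2 = 6.76
  (4 - 9.4)^2 = 29.16
  (11 - 9.4)^2 = 2.56
  (4 - 9.4)^2 = 29.16
Step 3: Sum of squared deviations = 111.2
Step 4: Sample variance = 111.2 / 4 = 27.8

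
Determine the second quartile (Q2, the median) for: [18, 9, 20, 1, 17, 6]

13

Step 1: Sort the data: [1, 6, 9, 17, 18, 20]
Step 2: n = 6
Step 3: Q2 is the median. Since n is even, it is the average of the values at positions 3 and 4:
  Q2 = (9 + 17) / 2 = 13
Step 4: Q2 = 13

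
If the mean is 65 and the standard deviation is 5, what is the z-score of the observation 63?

-0.4

Step 1: Recall the z-score formula: z = (x - mu) / sigma
Step 2: Substitute values: z = (63 - 65) / 5
Step 3: z = -2 / 5 = -0.4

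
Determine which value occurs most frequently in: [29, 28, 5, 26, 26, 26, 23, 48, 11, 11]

26

Step 1: Count the frequency of each value:
  5: appears 1 time(s)
  11: appears 2 time(s)
  23: appears 1 time(s)
  26: appears 3 time(s)
  28: appears 1 time(s)
  29: appears 1 time(s)
  48: appears 1 time(s)
Step 2: The value 26 appears most frequently (3 times).
Step 3: Mode = 26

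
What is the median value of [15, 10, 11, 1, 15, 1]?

10.5

Step 1: Sort the data in ascending order: [1, 1, 10, 11, 15, 15]
Step 2: The number of values is n = 6.
Step 3: Since n is even, the median is the average of positions 3 and 4:
  Median = (10 + 11) / 2 = 10.5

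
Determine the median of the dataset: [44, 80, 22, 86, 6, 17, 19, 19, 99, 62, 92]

44

Step 1: Sort the data in ascending order: [6, 17, 19, 19, 22, 44, 62, 80, 86, 92, 99]
Step 2: The number of values is n = 11.
Step 3: Since n is odd, the median is the middle value at position 6: 44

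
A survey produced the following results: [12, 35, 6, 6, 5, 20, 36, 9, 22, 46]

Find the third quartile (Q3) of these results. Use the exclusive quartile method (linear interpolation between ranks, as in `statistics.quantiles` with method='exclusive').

35.25

Step 1: Sort the data: [5, 6, 6, 9, 12, 20, 22, 35, 36, 46]
Step 2: n = 10
Step 3: Using the exclusive quartile method:
  Q1 = 6
  Q2 (median) = 16
  Q3 = 35.25
  IQR = Q3 - Q1 = 35.25 - 6 = 29.25
Step 4: Q3 = 35.25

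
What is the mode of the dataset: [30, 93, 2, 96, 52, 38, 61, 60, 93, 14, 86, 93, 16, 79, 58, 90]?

93

Step 1: Count the frequency of each value:
  2: appears 1 time(s)
  14: appears 1 time(s)
  16: appears 1 time(s)
  30: appears 1 time(s)
  38: appears 1 time(s)
  52: appears 1 time(s)
  58: appears 1 time(s)
  60: appears 1 time(s)
  61: appears 1 time(s)
  79: appears 1 time(s)
  86: appears 1 time(s)
  90: appears 1 time(s)
  93: appears 3 time(s)
  96: appears 1 time(s)
Step 2: The value 93 appears most frequently (3 times).
Step 3: Mode = 93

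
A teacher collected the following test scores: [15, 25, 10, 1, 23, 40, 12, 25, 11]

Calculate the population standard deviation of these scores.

10.8218

Step 1: Compute the mean: 18
Step 2: Sum of squared deviations from the mean: 1054
Step 3: Population variance = 1054 / 9 = 117.1111
Step 4: Standard deviation = sqrt(117.1111) = 10.8218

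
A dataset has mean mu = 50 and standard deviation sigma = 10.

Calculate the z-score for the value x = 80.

3

Step 1: Recall the z-score formula: z = (x - mu) / sigma
Step 2: Substitute values: z = (80 - 50) / 10
Step 3: z = 30 / 10 = 3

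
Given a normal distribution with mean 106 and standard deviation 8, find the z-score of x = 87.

-2.375

Step 1: Recall the z-score formula: z = (x - mu) / sigma
Step 2: Substitute values: z = (87 - 106) / 8
Step 3: z = -19 / 8 = -2.375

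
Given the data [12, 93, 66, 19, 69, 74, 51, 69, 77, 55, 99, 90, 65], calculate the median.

69

Step 1: Sort the data in ascending order: [12, 19, 51, 55, 65, 66, 69, 69, 74, 77, 90, 93, 99]
Step 2: The number of values is n = 13.
Step 3: Since n is odd, the median is the middle value at position 7: 69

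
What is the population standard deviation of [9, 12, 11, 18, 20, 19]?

4.2979

Step 1: Compute the mean: 14.8333
Step 2: Sum of squared deviations from the mean: 110.8333
Step 3: Population variance = 110.8333 / 6 = 18.4722
Step 4: Standard deviation = sqrt(18.4722) = 4.2979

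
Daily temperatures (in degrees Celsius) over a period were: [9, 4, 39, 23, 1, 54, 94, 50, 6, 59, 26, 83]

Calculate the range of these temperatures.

93

Step 1: Identify the maximum value: max = 94
Step 2: Identify the minimum value: min = 1
Step 3: Range = max - min = 94 - 1 = 93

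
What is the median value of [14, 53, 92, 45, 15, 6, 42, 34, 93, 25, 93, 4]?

38

Step 1: Sort the data in ascending order: [4, 6, 14, 15, 25, 34, 42, 45, 53, 92, 93, 93]
Step 2: The number of values is n = 12.
Step 3: Since n is even, the median is the average of positions 6 and 7:
  Median = (34 + 42) / 2 = 38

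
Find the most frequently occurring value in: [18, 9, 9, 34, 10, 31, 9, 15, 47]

9

Step 1: Count the frequency of each value:
  9: appears 3 time(s)
  10: appears 1 time(s)
  15: appears 1 time(s)
  18: appears 1 time(s)
  31: appears 1 time(s)
  34: appears 1 time(s)
  47: appears 1 time(s)
Step 2: The value 9 appears most frequently (3 times).
Step 3: Mode = 9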